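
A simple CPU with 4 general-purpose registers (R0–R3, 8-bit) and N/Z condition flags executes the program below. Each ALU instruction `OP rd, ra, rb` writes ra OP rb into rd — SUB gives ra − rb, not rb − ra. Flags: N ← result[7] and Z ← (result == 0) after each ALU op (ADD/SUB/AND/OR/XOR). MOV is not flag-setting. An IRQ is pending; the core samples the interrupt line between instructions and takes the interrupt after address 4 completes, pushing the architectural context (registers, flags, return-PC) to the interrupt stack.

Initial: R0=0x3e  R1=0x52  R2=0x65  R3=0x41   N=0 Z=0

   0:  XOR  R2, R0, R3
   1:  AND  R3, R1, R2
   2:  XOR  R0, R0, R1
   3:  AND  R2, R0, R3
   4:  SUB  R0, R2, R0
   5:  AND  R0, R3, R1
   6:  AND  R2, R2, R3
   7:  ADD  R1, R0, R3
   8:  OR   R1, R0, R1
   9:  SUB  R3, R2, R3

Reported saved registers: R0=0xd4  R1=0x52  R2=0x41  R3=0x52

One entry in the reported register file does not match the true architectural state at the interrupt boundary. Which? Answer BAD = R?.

after  0: R0=0x3e R1=0x52 R2=0x7f R3=0x41  N=0 Z=0
after  1: R0=0x3e R1=0x52 R2=0x7f R3=0x52  N=0 Z=0
after  2: R0=0x6c R1=0x52 R2=0x7f R3=0x52  N=0 Z=0
after  3: R0=0x6c R1=0x52 R2=0x40 R3=0x52  N=0 Z=0
after  4: R0=0xd4 R1=0x52 R2=0x40 R3=0x52  N=1 Z=0
-- IRQ taken; context saved, return-PC = 5 --
mismatch: R2: reported 0x41 vs actual 0x40

BAD = R2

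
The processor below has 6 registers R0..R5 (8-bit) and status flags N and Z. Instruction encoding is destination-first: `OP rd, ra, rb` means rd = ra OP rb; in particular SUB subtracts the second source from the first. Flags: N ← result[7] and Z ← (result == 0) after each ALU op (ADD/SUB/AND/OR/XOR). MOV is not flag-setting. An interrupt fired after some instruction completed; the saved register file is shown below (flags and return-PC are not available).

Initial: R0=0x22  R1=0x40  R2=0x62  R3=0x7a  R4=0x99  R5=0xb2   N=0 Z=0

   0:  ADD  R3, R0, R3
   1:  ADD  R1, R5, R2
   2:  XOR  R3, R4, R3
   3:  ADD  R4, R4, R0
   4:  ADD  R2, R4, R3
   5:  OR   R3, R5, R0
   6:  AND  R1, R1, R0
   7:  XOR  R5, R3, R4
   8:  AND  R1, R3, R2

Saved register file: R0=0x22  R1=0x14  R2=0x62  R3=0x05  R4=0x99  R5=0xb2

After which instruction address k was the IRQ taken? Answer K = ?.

K = 2

after  0: R0=0x22 R1=0x40 R2=0x62 R3=0x9c R4=0x99 R5=0xb2  N=1 Z=0
after  1: R0=0x22 R1=0x14 R2=0x62 R3=0x9c R4=0x99 R5=0xb2  N=0 Z=0
after  2: R0=0x22 R1=0x14 R2=0x62 R3=0x05 R4=0x99 R5=0xb2  N=0 Z=0
-- IRQ taken; context saved, return-PC = 3 --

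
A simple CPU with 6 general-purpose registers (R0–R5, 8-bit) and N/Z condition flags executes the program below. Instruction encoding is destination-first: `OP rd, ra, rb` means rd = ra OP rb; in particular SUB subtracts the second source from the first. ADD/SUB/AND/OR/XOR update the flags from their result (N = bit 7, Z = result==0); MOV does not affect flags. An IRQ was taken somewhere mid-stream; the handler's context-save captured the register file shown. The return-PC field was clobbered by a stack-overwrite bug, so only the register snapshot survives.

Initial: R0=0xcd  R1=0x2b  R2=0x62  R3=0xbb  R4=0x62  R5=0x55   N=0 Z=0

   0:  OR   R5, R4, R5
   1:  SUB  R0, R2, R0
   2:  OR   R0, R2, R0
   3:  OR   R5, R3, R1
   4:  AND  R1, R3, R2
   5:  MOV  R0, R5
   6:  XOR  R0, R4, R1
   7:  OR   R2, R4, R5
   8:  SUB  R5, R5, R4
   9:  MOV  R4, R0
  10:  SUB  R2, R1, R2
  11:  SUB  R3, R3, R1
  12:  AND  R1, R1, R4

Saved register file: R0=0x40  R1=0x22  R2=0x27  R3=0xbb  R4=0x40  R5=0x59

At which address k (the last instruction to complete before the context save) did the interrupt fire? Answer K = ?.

after  0: R0=0xcd R1=0x2b R2=0x62 R3=0xbb R4=0x62 R5=0x77  N=0 Z=0
after  1: R0=0x95 R1=0x2b R2=0x62 R3=0xbb R4=0x62 R5=0x77  N=1 Z=0
after  2: R0=0xf7 R1=0x2b R2=0x62 R3=0xbb R4=0x62 R5=0x77  N=1 Z=0
after  3: R0=0xf7 R1=0x2b R2=0x62 R3=0xbb R4=0x62 R5=0xbb  N=1 Z=0
after  4: R0=0xf7 R1=0x22 R2=0x62 R3=0xbb R4=0x62 R5=0xbb  N=0 Z=0
after  5: R0=0xbb R1=0x22 R2=0x62 R3=0xbb R4=0x62 R5=0xbb  N=0 Z=0
after  6: R0=0x40 R1=0x22 R2=0x62 R3=0xbb R4=0x62 R5=0xbb  N=0 Z=0
after  7: R0=0x40 R1=0x22 R2=0xfb R3=0xbb R4=0x62 R5=0xbb  N=1 Z=0
after  8: R0=0x40 R1=0x22 R2=0xfb R3=0xbb R4=0x62 R5=0x59  N=0 Z=0
after  9: R0=0x40 R1=0x22 R2=0xfb R3=0xbb R4=0x40 R5=0x59  N=0 Z=0
after 10: R0=0x40 R1=0x22 R2=0x27 R3=0xbb R4=0x40 R5=0x59  N=0 Z=0
-- IRQ taken; context saved, return-PC = 11 --

K = 10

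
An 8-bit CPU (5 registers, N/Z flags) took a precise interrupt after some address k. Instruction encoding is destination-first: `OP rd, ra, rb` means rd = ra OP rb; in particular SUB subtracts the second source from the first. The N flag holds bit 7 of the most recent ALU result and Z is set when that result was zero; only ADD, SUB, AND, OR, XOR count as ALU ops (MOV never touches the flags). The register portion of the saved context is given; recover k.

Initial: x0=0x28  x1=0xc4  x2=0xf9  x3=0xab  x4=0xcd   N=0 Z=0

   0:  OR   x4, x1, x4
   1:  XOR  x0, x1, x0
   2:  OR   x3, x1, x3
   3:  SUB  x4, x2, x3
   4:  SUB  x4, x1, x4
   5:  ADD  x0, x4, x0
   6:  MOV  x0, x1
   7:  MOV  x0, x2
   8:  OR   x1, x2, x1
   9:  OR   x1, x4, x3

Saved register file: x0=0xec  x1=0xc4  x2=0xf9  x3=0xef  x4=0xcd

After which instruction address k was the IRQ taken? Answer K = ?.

K = 2

after  0: x0=0x28 x1=0xc4 x2=0xf9 x3=0xab x4=0xcd  N=1 Z=0
after  1: x0=0xec x1=0xc4 x2=0xf9 x3=0xab x4=0xcd  N=1 Z=0
after  2: x0=0xec x1=0xc4 x2=0xf9 x3=0xef x4=0xcd  N=1 Z=0
-- IRQ taken; context saved, return-PC = 3 --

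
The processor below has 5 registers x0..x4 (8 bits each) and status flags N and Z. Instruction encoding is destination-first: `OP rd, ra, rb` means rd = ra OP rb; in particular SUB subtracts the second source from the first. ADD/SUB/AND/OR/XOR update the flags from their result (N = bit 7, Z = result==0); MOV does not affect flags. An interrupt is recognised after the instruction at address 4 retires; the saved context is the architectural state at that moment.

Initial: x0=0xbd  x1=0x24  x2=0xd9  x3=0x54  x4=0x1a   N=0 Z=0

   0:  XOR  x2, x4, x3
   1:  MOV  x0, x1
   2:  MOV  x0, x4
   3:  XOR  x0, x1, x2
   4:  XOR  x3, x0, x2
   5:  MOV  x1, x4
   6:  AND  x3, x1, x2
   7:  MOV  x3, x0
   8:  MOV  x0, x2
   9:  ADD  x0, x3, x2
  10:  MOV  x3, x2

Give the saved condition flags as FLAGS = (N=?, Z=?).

FLAGS = (N=0, Z=0)

after  0: x0=0xbd x1=0x24 x2=0x4e x3=0x54 x4=0x1a  N=0 Z=0
after  1: x0=0x24 x1=0x24 x2=0x4e x3=0x54 x4=0x1a  N=0 Z=0
after  2: x0=0x1a x1=0x24 x2=0x4e x3=0x54 x4=0x1a  N=0 Z=0
after  3: x0=0x6a x1=0x24 x2=0x4e x3=0x54 x4=0x1a  N=0 Z=0
after  4: x0=0x6a x1=0x24 x2=0x4e x3=0x24 x4=0x1a  N=0 Z=0
-- IRQ taken; context saved, return-PC = 5 --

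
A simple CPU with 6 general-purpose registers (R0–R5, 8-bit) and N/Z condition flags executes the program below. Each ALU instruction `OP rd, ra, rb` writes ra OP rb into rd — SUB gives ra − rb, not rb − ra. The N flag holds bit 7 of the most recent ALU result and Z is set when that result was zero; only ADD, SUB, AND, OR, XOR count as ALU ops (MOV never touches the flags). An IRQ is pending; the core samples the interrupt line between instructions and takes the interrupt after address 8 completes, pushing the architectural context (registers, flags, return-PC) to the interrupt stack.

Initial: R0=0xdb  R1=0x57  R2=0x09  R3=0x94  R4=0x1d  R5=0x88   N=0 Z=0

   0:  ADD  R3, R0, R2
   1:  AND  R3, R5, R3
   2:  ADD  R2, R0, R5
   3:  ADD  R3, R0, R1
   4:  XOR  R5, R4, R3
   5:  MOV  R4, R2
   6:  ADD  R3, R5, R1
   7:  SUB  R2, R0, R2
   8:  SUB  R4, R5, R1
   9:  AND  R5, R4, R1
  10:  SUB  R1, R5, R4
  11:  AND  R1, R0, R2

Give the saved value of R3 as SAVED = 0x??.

after  0: R0=0xdb R1=0x57 R2=0x09 R3=0xe4 R4=0x1d R5=0x88  N=1 Z=0
after  1: R0=0xdb R1=0x57 R2=0x09 R3=0x80 R4=0x1d R5=0x88  N=1 Z=0
after  2: R0=0xdb R1=0x57 R2=0x63 R3=0x80 R4=0x1d R5=0x88  N=0 Z=0
after  3: R0=0xdb R1=0x57 R2=0x63 R3=0x32 R4=0x1d R5=0x88  N=0 Z=0
after  4: R0=0xdb R1=0x57 R2=0x63 R3=0x32 R4=0x1d R5=0x2f  N=0 Z=0
after  5: R0=0xdb R1=0x57 R2=0x63 R3=0x32 R4=0x63 R5=0x2f  N=0 Z=0
after  6: R0=0xdb R1=0x57 R2=0x63 R3=0x86 R4=0x63 R5=0x2f  N=1 Z=0
after  7: R0=0xdb R1=0x57 R2=0x78 R3=0x86 R4=0x63 R5=0x2f  N=0 Z=0
after  8: R0=0xdb R1=0x57 R2=0x78 R3=0x86 R4=0xd8 R5=0x2f  N=1 Z=0
-- IRQ taken; context saved, return-PC = 9 --

SAVED = 0x86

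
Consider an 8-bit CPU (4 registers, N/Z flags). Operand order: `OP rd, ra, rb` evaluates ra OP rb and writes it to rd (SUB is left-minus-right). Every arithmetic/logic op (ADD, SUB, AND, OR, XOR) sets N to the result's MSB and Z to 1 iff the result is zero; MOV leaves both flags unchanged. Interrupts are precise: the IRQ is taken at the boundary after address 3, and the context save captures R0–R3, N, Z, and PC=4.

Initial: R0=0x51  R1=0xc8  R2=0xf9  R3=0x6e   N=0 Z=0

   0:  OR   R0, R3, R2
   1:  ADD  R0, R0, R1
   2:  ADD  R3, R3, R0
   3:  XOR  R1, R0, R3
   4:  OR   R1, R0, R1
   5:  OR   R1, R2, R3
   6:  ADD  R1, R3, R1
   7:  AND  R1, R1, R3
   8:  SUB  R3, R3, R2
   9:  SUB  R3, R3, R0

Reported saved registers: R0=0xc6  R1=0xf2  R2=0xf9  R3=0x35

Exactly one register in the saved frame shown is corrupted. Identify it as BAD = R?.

BAD = R0

after  0: R0=0xff R1=0xc8 R2=0xf9 R3=0x6e  N=1 Z=0
after  1: R0=0xc7 R1=0xc8 R2=0xf9 R3=0x6e  N=1 Z=0
after  2: R0=0xc7 R1=0xc8 R2=0xf9 R3=0x35  N=0 Z=0
after  3: R0=0xc7 R1=0xf2 R2=0xf9 R3=0x35  N=1 Z=0
-- IRQ taken; context saved, return-PC = 4 --
mismatch: R0: reported 0xc6 vs actual 0xc7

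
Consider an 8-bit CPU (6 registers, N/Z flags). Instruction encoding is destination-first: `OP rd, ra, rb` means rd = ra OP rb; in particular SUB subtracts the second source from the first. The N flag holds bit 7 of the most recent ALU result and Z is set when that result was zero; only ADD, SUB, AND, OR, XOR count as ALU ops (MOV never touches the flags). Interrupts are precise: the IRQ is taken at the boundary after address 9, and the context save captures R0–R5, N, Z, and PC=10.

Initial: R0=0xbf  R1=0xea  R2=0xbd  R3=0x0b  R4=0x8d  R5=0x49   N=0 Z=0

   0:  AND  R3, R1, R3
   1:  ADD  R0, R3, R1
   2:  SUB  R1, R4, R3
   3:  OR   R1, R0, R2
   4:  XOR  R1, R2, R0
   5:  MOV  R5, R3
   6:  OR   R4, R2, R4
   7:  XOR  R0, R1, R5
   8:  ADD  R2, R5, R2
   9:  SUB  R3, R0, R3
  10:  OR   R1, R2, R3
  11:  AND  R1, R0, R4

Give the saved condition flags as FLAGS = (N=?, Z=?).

after  0: R0=0xbf R1=0xea R2=0xbd R3=0x0a R4=0x8d R5=0x49  N=0 Z=0
after  1: R0=0xf4 R1=0xea R2=0xbd R3=0x0a R4=0x8d R5=0x49  N=1 Z=0
after  2: R0=0xf4 R1=0x83 R2=0xbd R3=0x0a R4=0x8d R5=0x49  N=1 Z=0
after  3: R0=0xf4 R1=0xfd R2=0xbd R3=0x0a R4=0x8d R5=0x49  N=1 Z=0
after  4: R0=0xf4 R1=0x49 R2=0xbd R3=0x0a R4=0x8d R5=0x49  N=0 Z=0
after  5: R0=0xf4 R1=0x49 R2=0xbd R3=0x0a R4=0x8d R5=0x0a  N=0 Z=0
after  6: R0=0xf4 R1=0x49 R2=0xbd R3=0x0a R4=0xbd R5=0x0a  N=1 Z=0
after  7: R0=0x43 R1=0x49 R2=0xbd R3=0x0a R4=0xbd R5=0x0a  N=0 Z=0
after  8: R0=0x43 R1=0x49 R2=0xc7 R3=0x0a R4=0xbd R5=0x0a  N=1 Z=0
after  9: R0=0x43 R1=0x49 R2=0xc7 R3=0x39 R4=0xbd R5=0x0a  N=0 Z=0
-- IRQ taken; context saved, return-PC = 10 --

FLAGS = (N=0, Z=0)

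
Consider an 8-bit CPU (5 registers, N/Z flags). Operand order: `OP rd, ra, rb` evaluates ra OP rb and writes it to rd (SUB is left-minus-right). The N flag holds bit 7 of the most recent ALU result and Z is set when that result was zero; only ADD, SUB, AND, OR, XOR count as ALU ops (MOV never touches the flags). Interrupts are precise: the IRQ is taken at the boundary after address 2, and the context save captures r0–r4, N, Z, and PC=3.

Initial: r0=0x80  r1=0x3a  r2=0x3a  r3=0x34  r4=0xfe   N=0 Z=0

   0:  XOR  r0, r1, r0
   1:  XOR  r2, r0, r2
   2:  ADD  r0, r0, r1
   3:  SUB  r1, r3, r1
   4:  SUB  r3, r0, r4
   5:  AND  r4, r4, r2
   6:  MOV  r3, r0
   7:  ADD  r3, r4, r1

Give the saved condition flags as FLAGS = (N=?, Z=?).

after  0: r0=0xba r1=0x3a r2=0x3a r3=0x34 r4=0xfe  N=1 Z=0
after  1: r0=0xba r1=0x3a r2=0x80 r3=0x34 r4=0xfe  N=1 Z=0
after  2: r0=0xf4 r1=0x3a r2=0x80 r3=0x34 r4=0xfe  N=1 Z=0
-- IRQ taken; context saved, return-PC = 3 --

FLAGS = (N=1, Z=0)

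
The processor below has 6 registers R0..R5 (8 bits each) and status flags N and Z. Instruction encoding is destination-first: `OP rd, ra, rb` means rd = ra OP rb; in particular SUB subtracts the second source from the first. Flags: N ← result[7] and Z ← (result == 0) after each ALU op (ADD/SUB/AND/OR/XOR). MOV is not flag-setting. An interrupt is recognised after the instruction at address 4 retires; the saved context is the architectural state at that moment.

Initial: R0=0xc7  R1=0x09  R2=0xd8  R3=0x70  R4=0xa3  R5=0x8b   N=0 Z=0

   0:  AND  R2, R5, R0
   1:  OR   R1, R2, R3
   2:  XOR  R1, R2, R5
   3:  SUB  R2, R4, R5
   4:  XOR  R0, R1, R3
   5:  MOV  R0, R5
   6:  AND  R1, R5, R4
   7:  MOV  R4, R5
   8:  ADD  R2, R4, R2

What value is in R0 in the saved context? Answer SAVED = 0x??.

SAVED = 0x78

after  0: R0=0xc7 R1=0x09 R2=0x83 R3=0x70 R4=0xa3 R5=0x8b  N=1 Z=0
after  1: R0=0xc7 R1=0xf3 R2=0x83 R3=0x70 R4=0xa3 R5=0x8b  N=1 Z=0
after  2: R0=0xc7 R1=0x08 R2=0x83 R3=0x70 R4=0xa3 R5=0x8b  N=0 Z=0
after  3: R0=0xc7 R1=0x08 R2=0x18 R3=0x70 R4=0xa3 R5=0x8b  N=0 Z=0
after  4: R0=0x78 R1=0x08 R2=0x18 R3=0x70 R4=0xa3 R5=0x8b  N=0 Z=0
-- IRQ taken; context saved, return-PC = 5 --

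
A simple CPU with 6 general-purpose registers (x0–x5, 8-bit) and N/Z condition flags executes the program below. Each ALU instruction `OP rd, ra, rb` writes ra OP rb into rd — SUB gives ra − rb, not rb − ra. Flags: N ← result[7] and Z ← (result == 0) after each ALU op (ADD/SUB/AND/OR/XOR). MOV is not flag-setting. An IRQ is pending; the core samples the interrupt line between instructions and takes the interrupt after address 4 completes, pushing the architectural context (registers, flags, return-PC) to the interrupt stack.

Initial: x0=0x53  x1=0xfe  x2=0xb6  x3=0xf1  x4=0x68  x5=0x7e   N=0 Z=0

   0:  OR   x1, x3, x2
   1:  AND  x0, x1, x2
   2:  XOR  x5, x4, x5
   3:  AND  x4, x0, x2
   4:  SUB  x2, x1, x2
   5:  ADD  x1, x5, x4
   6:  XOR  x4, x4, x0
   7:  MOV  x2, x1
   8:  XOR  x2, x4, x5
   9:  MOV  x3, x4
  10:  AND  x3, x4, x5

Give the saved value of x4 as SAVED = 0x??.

SAVED = 0xb6

after  0: x0=0x53 x1=0xf7 x2=0xb6 x3=0xf1 x4=0x68 x5=0x7e  N=1 Z=0
after  1: x0=0xb6 x1=0xf7 x2=0xb6 x3=0xf1 x4=0x68 x5=0x7e  N=1 Z=0
after  2: x0=0xb6 x1=0xf7 x2=0xb6 x3=0xf1 x4=0x68 x5=0x16  N=0 Z=0
after  3: x0=0xb6 x1=0xf7 x2=0xb6 x3=0xf1 x4=0xb6 x5=0x16  N=1 Z=0
after  4: x0=0xb6 x1=0xf7 x2=0x41 x3=0xf1 x4=0xb6 x5=0x16  N=0 Z=0
-- IRQ taken; context saved, return-PC = 5 --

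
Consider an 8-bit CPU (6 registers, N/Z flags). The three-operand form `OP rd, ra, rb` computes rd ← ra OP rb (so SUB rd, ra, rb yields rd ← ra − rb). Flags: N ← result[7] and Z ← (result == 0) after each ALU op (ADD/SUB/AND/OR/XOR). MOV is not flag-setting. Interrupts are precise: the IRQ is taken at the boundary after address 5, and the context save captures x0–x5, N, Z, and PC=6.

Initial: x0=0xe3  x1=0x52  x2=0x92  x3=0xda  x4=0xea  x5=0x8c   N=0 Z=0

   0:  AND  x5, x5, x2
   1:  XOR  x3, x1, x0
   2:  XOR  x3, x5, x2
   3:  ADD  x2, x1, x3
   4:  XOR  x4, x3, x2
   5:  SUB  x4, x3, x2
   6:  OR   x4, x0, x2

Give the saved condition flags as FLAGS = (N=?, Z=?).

FLAGS = (N=1, Z=0)

after  0: x0=0xe3 x1=0x52 x2=0x92 x3=0xda x4=0xea x5=0x80  N=1 Z=0
after  1: x0=0xe3 x1=0x52 x2=0x92 x3=0xb1 x4=0xea x5=0x80  N=1 Z=0
after  2: x0=0xe3 x1=0x52 x2=0x92 x3=0x12 x4=0xea x5=0x80  N=0 Z=0
after  3: x0=0xe3 x1=0x52 x2=0x64 x3=0x12 x4=0xea x5=0x80  N=0 Z=0
after  4: x0=0xe3 x1=0x52 x2=0x64 x3=0x12 x4=0x76 x5=0x80  N=0 Z=0
after  5: x0=0xe3 x1=0x52 x2=0x64 x3=0x12 x4=0xae x5=0x80  N=1 Z=0
-- IRQ taken; context saved, return-PC = 6 --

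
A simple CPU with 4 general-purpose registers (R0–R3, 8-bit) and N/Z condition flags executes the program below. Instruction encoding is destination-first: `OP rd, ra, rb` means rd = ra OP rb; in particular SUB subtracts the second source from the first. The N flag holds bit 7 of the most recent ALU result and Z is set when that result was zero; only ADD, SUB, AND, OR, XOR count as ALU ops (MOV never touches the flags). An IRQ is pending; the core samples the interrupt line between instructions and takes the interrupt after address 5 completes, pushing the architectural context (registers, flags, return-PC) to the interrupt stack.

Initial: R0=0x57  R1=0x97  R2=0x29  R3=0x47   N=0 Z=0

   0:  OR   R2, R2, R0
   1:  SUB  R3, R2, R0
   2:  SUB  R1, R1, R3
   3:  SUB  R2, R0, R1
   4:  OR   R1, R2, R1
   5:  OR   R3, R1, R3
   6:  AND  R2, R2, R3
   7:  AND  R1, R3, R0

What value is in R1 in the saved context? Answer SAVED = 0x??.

after  0: R0=0x57 R1=0x97 R2=0x7f R3=0x47  N=0 Z=0
after  1: R0=0x57 R1=0x97 R2=0x7f R3=0x28  N=0 Z=0
after  2: R0=0x57 R1=0x6f R2=0x7f R3=0x28  N=0 Z=0
after  3: R0=0x57 R1=0x6f R2=0xe8 R3=0x28  N=1 Z=0
after  4: R0=0x57 R1=0xef R2=0xe8 R3=0x28  N=1 Z=0
after  5: R0=0x57 R1=0xef R2=0xe8 R3=0xef  N=1 Z=0
-- IRQ taken; context saved, return-PC = 6 --

SAVED = 0xef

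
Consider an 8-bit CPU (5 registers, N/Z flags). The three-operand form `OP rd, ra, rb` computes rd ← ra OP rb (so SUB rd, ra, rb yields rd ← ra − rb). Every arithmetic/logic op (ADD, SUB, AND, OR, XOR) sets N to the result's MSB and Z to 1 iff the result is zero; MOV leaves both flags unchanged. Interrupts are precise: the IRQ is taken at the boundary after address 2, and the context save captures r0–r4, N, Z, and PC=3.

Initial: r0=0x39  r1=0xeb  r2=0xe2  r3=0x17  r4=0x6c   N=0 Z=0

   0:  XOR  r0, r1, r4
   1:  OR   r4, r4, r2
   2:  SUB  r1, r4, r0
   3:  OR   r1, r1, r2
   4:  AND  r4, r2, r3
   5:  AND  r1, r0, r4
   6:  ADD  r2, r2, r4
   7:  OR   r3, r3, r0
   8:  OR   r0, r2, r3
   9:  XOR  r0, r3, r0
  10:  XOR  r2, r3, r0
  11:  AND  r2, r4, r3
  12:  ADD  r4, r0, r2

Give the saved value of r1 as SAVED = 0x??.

SAVED = 0x67

after  0: r0=0x87 r1=0xeb r2=0xe2 r3=0x17 r4=0x6c  N=1 Z=0
after  1: r0=0x87 r1=0xeb r2=0xe2 r3=0x17 r4=0xee  N=1 Z=0
after  2: r0=0x87 r1=0x67 r2=0xe2 r3=0x17 r4=0xee  N=0 Z=0
-- IRQ taken; context saved, return-PC = 3 --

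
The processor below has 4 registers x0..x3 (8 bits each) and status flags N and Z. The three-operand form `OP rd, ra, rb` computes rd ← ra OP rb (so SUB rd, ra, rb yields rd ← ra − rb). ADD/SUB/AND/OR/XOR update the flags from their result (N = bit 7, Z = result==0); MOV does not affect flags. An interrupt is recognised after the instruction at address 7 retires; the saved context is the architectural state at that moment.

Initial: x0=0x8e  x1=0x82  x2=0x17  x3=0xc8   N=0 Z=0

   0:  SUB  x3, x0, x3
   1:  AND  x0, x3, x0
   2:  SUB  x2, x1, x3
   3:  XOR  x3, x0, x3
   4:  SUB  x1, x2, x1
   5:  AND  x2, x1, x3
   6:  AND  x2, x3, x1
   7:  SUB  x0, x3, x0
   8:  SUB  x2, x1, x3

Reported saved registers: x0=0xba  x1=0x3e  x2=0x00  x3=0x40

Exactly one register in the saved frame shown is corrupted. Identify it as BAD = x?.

after  0: x0=0x8e x1=0x82 x2=0x17 x3=0xc6  N=1 Z=0
after  1: x0=0x86 x1=0x82 x2=0x17 x3=0xc6  N=1 Z=0
after  2: x0=0x86 x1=0x82 x2=0xbc x3=0xc6  N=1 Z=0
after  3: x0=0x86 x1=0x82 x2=0xbc x3=0x40  N=0 Z=0
after  4: x0=0x86 x1=0x3a x2=0xbc x3=0x40  N=0 Z=0
after  5: x0=0x86 x1=0x3a x2=0x00 x3=0x40  N=0 Z=1
after  6: x0=0x86 x1=0x3a x2=0x00 x3=0x40  N=0 Z=1
after  7: x0=0xba x1=0x3a x2=0x00 x3=0x40  N=1 Z=0
-- IRQ taken; context saved, return-PC = 8 --
mismatch: x1: reported 0x3e vs actual 0x3a

BAD = x1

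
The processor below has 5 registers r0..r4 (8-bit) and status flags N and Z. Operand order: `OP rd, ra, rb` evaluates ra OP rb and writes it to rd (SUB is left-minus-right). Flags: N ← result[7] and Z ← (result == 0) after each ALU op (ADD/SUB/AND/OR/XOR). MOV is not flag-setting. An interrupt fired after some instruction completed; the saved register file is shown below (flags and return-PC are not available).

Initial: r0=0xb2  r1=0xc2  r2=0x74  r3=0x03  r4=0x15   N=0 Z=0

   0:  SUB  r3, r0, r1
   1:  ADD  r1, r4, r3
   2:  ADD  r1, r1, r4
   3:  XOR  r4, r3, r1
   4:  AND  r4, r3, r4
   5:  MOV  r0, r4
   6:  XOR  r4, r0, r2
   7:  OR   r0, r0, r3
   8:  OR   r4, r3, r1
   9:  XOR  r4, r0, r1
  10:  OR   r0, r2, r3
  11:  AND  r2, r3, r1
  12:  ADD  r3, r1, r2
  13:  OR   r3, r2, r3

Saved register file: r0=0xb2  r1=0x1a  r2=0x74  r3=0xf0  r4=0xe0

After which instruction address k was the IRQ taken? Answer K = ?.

after  0: r0=0xb2 r1=0xc2 r2=0x74 r3=0xf0 r4=0x15  N=1 Z=0
after  1: r0=0xb2 r1=0x05 r2=0x74 r3=0xf0 r4=0x15  N=0 Z=0
after  2: r0=0xb2 r1=0x1a r2=0x74 r3=0xf0 r4=0x15  N=0 Z=0
after  3: r0=0xb2 r1=0x1a r2=0x74 r3=0xf0 r4=0xea  N=1 Z=0
after  4: r0=0xb2 r1=0x1a r2=0x74 r3=0xf0 r4=0xe0  N=1 Z=0
-- IRQ taken; context saved, return-PC = 5 --

K = 4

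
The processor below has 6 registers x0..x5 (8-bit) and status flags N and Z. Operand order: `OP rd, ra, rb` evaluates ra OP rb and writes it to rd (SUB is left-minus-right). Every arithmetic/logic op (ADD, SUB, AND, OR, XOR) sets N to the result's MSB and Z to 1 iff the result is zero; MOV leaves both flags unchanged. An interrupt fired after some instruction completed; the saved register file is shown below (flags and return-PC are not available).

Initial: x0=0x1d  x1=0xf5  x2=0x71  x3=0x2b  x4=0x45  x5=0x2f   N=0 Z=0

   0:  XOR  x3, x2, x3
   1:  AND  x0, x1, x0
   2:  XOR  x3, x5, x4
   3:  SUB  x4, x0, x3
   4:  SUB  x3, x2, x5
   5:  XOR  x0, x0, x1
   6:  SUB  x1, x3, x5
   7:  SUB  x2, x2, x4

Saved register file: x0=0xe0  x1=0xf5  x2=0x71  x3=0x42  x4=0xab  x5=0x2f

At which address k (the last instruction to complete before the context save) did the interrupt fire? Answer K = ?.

after  0: x0=0x1d x1=0xf5 x2=0x71 x3=0x5a x4=0x45 x5=0x2f  N=0 Z=0
after  1: x0=0x15 x1=0xf5 x2=0x71 x3=0x5a x4=0x45 x5=0x2f  N=0 Z=0
after  2: x0=0x15 x1=0xf5 x2=0x71 x3=0x6a x4=0x45 x5=0x2f  N=0 Z=0
after  3: x0=0x15 x1=0xf5 x2=0x71 x3=0x6a x4=0xab x5=0x2f  N=1 Z=0
after  4: x0=0x15 x1=0xf5 x2=0x71 x3=0x42 x4=0xab x5=0x2f  N=0 Z=0
after  5: x0=0xe0 x1=0xf5 x2=0x71 x3=0x42 x4=0xab x5=0x2f  N=1 Z=0
-- IRQ taken; context saved, return-PC = 6 --

K = 5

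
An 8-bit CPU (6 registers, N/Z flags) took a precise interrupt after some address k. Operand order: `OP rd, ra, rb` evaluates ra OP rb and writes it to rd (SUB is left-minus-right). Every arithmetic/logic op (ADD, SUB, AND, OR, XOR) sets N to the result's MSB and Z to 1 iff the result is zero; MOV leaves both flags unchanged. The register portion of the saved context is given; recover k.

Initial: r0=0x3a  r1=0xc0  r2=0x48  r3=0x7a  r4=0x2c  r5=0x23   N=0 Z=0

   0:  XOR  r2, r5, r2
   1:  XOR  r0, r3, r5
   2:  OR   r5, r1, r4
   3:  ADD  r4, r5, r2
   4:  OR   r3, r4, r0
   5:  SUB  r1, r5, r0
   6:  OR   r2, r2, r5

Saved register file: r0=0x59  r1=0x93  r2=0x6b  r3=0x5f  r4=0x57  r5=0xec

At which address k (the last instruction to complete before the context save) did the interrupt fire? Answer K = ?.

after  0: r0=0x3a r1=0xc0 r2=0x6b r3=0x7a r4=0x2c r5=0x23  N=0 Z=0
after  1: r0=0x59 r1=0xc0 r2=0x6b r3=0x7a r4=0x2c r5=0x23  N=0 Z=0
after  2: r0=0x59 r1=0xc0 r2=0x6b r3=0x7a r4=0x2c r5=0xec  N=1 Z=0
after  3: r0=0x59 r1=0xc0 r2=0x6b r3=0x7a r4=0x57 r5=0xec  N=0 Z=0
after  4: r0=0x59 r1=0xc0 r2=0x6b r3=0x5f r4=0x57 r5=0xec  N=0 Z=0
after  5: r0=0x59 r1=0x93 r2=0x6b r3=0x5f r4=0x57 r5=0xec  N=1 Z=0
-- IRQ taken; context saved, return-PC = 6 --

K = 5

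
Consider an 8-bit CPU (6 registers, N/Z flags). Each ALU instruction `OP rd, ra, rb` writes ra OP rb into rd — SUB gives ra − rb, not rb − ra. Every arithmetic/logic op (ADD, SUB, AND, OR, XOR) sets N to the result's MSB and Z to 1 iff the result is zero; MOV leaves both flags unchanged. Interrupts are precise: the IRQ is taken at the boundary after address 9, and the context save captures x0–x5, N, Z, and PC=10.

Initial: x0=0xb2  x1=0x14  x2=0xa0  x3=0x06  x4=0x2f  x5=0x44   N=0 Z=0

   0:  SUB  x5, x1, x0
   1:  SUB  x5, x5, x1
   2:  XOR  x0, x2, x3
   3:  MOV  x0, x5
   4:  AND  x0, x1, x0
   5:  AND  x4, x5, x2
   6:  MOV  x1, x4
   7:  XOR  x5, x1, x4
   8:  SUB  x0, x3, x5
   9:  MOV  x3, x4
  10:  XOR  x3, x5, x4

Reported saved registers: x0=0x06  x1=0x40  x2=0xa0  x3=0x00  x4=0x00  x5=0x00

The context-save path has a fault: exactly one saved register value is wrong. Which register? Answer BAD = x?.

BAD = x1

after  0: x0=0xb2 x1=0x14 x2=0xa0 x3=0x06 x4=0x2f x5=0x62  N=0 Z=0
after  1: x0=0xb2 x1=0x14 x2=0xa0 x3=0x06 x4=0x2f x5=0x4e  N=0 Z=0
after  2: x0=0xa6 x1=0x14 x2=0xa0 x3=0x06 x4=0x2f x5=0x4e  N=1 Z=0
after  3: x0=0x4e x1=0x14 x2=0xa0 x3=0x06 x4=0x2f x5=0x4e  N=1 Z=0
after  4: x0=0x04 x1=0x14 x2=0xa0 x3=0x06 x4=0x2f x5=0x4e  N=0 Z=0
after  5: x0=0x04 x1=0x14 x2=0xa0 x3=0x06 x4=0x00 x5=0x4e  N=0 Z=1
after  6: x0=0x04 x1=0x00 x2=0xa0 x3=0x06 x4=0x00 x5=0x4e  N=0 Z=1
after  7: x0=0x04 x1=0x00 x2=0xa0 x3=0x06 x4=0x00 x5=0x00  N=0 Z=1
after  8: x0=0x06 x1=0x00 x2=0xa0 x3=0x06 x4=0x00 x5=0x00  N=0 Z=0
after  9: x0=0x06 x1=0x00 x2=0xa0 x3=0x00 x4=0x00 x5=0x00  N=0 Z=0
-- IRQ taken; context saved, return-PC = 10 --
mismatch: x1: reported 0x40 vs actual 0x00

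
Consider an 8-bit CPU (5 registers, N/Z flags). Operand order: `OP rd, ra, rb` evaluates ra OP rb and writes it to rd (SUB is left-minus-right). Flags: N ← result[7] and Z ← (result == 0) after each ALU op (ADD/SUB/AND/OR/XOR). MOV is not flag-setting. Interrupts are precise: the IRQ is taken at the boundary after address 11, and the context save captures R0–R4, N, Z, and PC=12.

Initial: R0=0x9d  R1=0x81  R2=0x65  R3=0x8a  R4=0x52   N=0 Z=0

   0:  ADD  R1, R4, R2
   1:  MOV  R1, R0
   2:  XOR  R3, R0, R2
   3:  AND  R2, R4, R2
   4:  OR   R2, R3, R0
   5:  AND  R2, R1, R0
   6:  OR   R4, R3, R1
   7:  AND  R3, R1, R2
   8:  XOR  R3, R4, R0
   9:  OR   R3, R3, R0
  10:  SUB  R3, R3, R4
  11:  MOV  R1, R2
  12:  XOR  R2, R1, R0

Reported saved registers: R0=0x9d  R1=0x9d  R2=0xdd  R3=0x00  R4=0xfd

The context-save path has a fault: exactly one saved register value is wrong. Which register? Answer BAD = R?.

BAD = R2

after  0: R0=0x9d R1=0xb7 R2=0x65 R3=0x8a R4=0x52  N=1 Z=0
after  1: R0=0x9d R1=0x9d R2=0x65 R3=0x8a R4=0x52  N=1 Z=0
after  2: R0=0x9d R1=0x9d R2=0x65 R3=0xf8 R4=0x52  N=1 Z=0
after  3: R0=0x9d R1=0x9d R2=0x40 R3=0xf8 R4=0x52  N=0 Z=0
after  4: R0=0x9d R1=0x9d R2=0xfd R3=0xf8 R4=0x52  N=1 Z=0
after  5: R0=0x9d R1=0x9d R2=0x9d R3=0xf8 R4=0x52  N=1 Z=0
after  6: R0=0x9d R1=0x9d R2=0x9d R3=0xf8 R4=0xfd  N=1 Z=0
after  7: R0=0x9d R1=0x9d R2=0x9d R3=0x9d R4=0xfd  N=1 Z=0
after  8: R0=0x9d R1=0x9d R2=0x9d R3=0x60 R4=0xfd  N=0 Z=0
after  9: R0=0x9d R1=0x9d R2=0x9d R3=0xfd R4=0xfd  N=1 Z=0
after 10: R0=0x9d R1=0x9d R2=0x9d R3=0x00 R4=0xfd  N=0 Z=1
after 11: R0=0x9d R1=0x9d R2=0x9d R3=0x00 R4=0xfd  N=0 Z=1
-- IRQ taken; context saved, return-PC = 12 --
mismatch: R2: reported 0xdd vs actual 0x9d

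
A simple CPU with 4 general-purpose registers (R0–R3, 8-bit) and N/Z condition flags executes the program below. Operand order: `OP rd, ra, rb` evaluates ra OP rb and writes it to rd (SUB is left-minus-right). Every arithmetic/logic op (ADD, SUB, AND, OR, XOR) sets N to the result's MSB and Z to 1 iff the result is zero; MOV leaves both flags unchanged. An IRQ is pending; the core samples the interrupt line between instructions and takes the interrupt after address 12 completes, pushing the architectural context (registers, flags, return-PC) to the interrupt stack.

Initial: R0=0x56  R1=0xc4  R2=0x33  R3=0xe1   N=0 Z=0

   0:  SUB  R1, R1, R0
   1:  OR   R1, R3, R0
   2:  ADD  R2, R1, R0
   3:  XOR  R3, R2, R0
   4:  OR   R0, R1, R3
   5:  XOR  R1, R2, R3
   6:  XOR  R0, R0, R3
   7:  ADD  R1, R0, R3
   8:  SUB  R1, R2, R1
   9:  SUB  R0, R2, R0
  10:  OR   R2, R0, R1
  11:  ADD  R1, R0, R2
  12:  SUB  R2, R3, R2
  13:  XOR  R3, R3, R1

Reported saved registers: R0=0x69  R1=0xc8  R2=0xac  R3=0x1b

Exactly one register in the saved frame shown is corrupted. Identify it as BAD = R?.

BAD = R1

after  0: R0=0x56 R1=0x6e R2=0x33 R3=0xe1  N=0 Z=0
after  1: R0=0x56 R1=0xf7 R2=0x33 R3=0xe1  N=1 Z=0
after  2: R0=0x56 R1=0xf7 R2=0x4d R3=0xe1  N=0 Z=0
after  3: R0=0x56 R1=0xf7 R2=0x4d R3=0x1b  N=0 Z=0
after  4: R0=0xff R1=0xf7 R2=0x4d R3=0x1b  N=1 Z=0
after  5: R0=0xff R1=0x56 R2=0x4d R3=0x1b  N=0 Z=0
after  6: R0=0xe4 R1=0x56 R2=0x4d R3=0x1b  N=1 Z=0
after  7: R0=0xe4 R1=0xff R2=0x4d R3=0x1b  N=1 Z=0
after  8: R0=0xe4 R1=0x4e R2=0x4d R3=0x1b  N=0 Z=0
after  9: R0=0x69 R1=0x4e R2=0x4d R3=0x1b  N=0 Z=0
after 10: R0=0x69 R1=0x4e R2=0x6f R3=0x1b  N=0 Z=0
after 11: R0=0x69 R1=0xd8 R2=0x6f R3=0x1b  N=1 Z=0
after 12: R0=0x69 R1=0xd8 R2=0xac R3=0x1b  N=1 Z=0
-- IRQ taken; context saved, return-PC = 13 --
mismatch: R1: reported 0xc8 vs actual 0xd8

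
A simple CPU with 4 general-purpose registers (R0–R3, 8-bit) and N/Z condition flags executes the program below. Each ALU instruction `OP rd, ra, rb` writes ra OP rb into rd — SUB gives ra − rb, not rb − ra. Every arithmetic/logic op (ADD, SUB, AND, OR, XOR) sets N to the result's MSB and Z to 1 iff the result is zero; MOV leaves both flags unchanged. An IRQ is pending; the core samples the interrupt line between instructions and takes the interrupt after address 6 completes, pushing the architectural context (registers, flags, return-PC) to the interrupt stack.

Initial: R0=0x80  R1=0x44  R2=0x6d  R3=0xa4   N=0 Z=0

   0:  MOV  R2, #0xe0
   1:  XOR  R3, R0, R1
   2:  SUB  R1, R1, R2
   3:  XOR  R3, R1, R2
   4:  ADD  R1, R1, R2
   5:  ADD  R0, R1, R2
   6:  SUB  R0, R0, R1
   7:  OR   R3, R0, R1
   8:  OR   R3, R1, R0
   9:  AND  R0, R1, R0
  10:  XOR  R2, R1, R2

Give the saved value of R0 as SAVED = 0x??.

SAVED = 0xe0

after  0: R0=0x80 R1=0x44 R2=0xe0 R3=0xa4  N=0 Z=0
after  1: R0=0x80 R1=0x44 R2=0xe0 R3=0xc4  N=1 Z=0
after  2: R0=0x80 R1=0x64 R2=0xe0 R3=0xc4  N=0 Z=0
after  3: R0=0x80 R1=0x64 R2=0xe0 R3=0x84  N=1 Z=0
after  4: R0=0x80 R1=0x44 R2=0xe0 R3=0x84  N=0 Z=0
after  5: R0=0x24 R1=0x44 R2=0xe0 R3=0x84  N=0 Z=0
after  6: R0=0xe0 R1=0x44 R2=0xe0 R3=0x84  N=1 Z=0
-- IRQ taken; context saved, return-PC = 7 --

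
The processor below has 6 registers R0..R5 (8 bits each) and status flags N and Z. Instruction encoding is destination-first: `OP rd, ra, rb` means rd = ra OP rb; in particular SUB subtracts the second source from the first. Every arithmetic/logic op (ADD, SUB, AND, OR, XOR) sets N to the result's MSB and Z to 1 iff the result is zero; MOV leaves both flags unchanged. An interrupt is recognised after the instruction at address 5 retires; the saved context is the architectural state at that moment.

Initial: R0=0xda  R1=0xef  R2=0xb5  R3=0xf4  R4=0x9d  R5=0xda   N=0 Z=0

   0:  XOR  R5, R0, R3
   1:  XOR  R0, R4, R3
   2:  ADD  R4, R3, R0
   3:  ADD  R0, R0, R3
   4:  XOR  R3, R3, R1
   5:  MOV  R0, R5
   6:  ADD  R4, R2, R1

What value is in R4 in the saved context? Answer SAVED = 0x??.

SAVED = 0x5d

after  0: R0=0xda R1=0xef R2=0xb5 R3=0xf4 R4=0x9d R5=0x2e  N=0 Z=0
after  1: R0=0x69 R1=0xef R2=0xb5 R3=0xf4 R4=0x9d R5=0x2e  N=0 Z=0
after  2: R0=0x69 R1=0xef R2=0xb5 R3=0xf4 R4=0x5d R5=0x2e  N=0 Z=0
after  3: R0=0x5d R1=0xef R2=0xb5 R3=0xf4 R4=0x5d R5=0x2e  N=0 Z=0
after  4: R0=0x5d R1=0xef R2=0xb5 R3=0x1b R4=0x5d R5=0x2e  N=0 Z=0
after  5: R0=0x2e R1=0xef R2=0xb5 R3=0x1b R4=0x5d R5=0x2e  N=0 Z=0
-- IRQ taken; context saved, return-PC = 6 --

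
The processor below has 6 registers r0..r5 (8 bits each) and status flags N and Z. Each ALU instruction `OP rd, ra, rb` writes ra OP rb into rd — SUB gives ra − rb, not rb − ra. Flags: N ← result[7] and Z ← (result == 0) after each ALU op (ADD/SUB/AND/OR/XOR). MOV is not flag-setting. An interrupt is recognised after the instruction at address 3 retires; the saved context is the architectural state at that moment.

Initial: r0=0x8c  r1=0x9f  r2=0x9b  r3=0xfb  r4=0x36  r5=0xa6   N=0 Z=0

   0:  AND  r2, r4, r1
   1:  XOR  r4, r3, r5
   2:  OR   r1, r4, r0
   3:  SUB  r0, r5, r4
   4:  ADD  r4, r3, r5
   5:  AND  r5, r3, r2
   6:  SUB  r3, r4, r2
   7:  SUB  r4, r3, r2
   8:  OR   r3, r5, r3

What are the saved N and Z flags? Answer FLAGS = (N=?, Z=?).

FLAGS = (N=0, Z=0)

after  0: r0=0x8c r1=0x9f r2=0x16 r3=0xfb r4=0x36 r5=0xa6  N=0 Z=0
after  1: r0=0x8c r1=0x9f r2=0x16 r3=0xfb r4=0x5d r5=0xa6  N=0 Z=0
after  2: r0=0x8c r1=0xdd r2=0x16 r3=0xfb r4=0x5d r5=0xa6  N=1 Z=0
after  3: r0=0x49 r1=0xdd r2=0x16 r3=0xfb r4=0x5d r5=0xa6  N=0 Z=0
-- IRQ taken; context saved, return-PC = 4 --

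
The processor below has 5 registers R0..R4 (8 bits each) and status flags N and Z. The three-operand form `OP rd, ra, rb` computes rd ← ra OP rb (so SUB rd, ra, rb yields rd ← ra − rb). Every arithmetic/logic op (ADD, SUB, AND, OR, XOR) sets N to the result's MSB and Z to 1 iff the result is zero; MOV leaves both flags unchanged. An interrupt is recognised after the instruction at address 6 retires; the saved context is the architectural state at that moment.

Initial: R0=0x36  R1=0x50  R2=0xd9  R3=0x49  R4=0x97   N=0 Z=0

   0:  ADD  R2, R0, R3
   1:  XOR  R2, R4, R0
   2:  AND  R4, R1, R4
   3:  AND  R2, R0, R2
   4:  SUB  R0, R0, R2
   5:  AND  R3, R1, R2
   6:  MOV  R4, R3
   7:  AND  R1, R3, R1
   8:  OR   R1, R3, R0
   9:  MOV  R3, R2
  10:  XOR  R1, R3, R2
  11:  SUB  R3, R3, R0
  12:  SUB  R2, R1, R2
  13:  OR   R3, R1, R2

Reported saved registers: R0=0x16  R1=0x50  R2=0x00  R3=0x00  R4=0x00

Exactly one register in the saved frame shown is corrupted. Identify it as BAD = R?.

after  0: R0=0x36 R1=0x50 R2=0x7f R3=0x49 R4=0x97  N=0 Z=0
after  1: R0=0x36 R1=0x50 R2=0xa1 R3=0x49 R4=0x97  N=1 Z=0
after  2: R0=0x36 R1=0x50 R2=0xa1 R3=0x49 R4=0x10  N=0 Z=0
after  3: R0=0x36 R1=0x50 R2=0x20 R3=0x49 R4=0x10  N=0 Z=0
after  4: R0=0x16 R1=0x50 R2=0x20 R3=0x49 R4=0x10  N=0 Z=0
after  5: R0=0x16 R1=0x50 R2=0x20 R3=0x00 R4=0x10  N=0 Z=1
after  6: R0=0x16 R1=0x50 R2=0x20 R3=0x00 R4=0x00  N=0 Z=1
-- IRQ taken; context saved, return-PC = 7 --
mismatch: R2: reported 0x00 vs actual 0x20

BAD = R2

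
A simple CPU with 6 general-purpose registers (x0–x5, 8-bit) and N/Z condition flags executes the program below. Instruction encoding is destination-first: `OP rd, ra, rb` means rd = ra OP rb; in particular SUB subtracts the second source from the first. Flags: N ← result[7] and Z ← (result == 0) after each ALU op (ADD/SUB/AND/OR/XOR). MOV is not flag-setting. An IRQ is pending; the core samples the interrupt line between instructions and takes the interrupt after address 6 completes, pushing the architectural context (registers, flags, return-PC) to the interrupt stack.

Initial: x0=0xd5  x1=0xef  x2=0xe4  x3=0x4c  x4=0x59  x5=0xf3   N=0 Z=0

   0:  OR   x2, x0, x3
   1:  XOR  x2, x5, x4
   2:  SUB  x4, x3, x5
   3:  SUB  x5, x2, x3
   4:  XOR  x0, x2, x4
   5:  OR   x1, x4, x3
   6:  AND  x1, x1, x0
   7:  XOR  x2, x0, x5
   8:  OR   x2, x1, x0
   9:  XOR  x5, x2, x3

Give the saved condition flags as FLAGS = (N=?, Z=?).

after  0: x0=0xd5 x1=0xef x2=0xdd x3=0x4c x4=0x59 x5=0xf3  N=1 Z=0
after  1: x0=0xd5 x1=0xef x2=0xaa x3=0x4c x4=0x59 x5=0xf3  N=1 Z=0
after  2: x0=0xd5 x1=0xef x2=0xaa x3=0x4c x4=0x59 x5=0xf3  N=0 Z=0
after  3: x0=0xd5 x1=0xef x2=0xaa x3=0x4c x4=0x59 x5=0x5e  N=0 Z=0
after  4: x0=0xf3 x1=0xef x2=0xaa x3=0x4c x4=0x59 x5=0x5e  N=1 Z=0
after  5: x0=0xf3 x1=0x5d x2=0xaa x3=0x4c x4=0x59 x5=0x5e  N=0 Z=0
after  6: x0=0xf3 x1=0x51 x2=0xaa x3=0x4c x4=0x59 x5=0x5e  N=0 Z=0
-- IRQ taken; context saved, return-PC = 7 --

FLAGS = (N=0, Z=0)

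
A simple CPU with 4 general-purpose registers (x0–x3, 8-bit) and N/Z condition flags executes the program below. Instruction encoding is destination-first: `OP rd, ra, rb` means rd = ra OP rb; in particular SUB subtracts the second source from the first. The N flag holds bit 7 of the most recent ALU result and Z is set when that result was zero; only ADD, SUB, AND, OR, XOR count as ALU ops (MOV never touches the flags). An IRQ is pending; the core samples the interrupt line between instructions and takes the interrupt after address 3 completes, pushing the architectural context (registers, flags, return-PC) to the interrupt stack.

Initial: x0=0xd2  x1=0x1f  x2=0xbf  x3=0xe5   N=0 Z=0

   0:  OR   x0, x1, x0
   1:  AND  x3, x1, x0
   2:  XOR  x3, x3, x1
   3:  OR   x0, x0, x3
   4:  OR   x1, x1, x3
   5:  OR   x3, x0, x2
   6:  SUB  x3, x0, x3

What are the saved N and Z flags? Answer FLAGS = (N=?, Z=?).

after  0: x0=0xdf x1=0x1f x2=0xbf x3=0xe5  N=1 Z=0
after  1: x0=0xdf x1=0x1f x2=0xbf x3=0x1f  N=0 Z=0
after  2: x0=0xdf x1=0x1f x2=0xbf x3=0x00  N=0 Z=1
after  3: x0=0xdf x1=0x1f x2=0xbf x3=0x00  N=1 Z=0
-- IRQ taken; context saved, return-PC = 4 --

FLAGS = (N=1, Z=0)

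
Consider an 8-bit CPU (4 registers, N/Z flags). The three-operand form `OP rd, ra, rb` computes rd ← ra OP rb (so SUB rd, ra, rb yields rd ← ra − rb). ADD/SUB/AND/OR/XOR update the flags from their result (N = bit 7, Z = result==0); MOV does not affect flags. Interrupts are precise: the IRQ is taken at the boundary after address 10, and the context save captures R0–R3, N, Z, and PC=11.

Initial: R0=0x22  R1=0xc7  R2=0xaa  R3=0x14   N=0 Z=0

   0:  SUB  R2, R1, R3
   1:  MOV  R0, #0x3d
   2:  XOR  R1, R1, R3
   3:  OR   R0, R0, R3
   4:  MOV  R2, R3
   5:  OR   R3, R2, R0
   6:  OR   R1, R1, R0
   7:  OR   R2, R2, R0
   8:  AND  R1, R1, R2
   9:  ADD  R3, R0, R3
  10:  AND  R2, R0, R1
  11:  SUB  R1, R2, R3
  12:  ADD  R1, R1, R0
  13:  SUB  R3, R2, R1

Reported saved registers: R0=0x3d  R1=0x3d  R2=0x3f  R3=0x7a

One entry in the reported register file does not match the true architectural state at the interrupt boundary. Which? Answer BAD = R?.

after  0: R0=0x22 R1=0xc7 R2=0xb3 R3=0x14  N=1 Z=0
after  1: R0=0x3d R1=0xc7 R2=0xb3 R3=0x14  N=1 Z=0
after  2: R0=0x3d R1=0xd3 R2=0xb3 R3=0x14  N=1 Z=0
after  3: R0=0x3d R1=0xd3 R2=0xb3 R3=0x14  N=0 Z=0
after  4: R0=0x3d R1=0xd3 R2=0x14 R3=0x14  N=0 Z=0
after  5: R0=0x3d R1=0xd3 R2=0x14 R3=0x3d  N=0 Z=0
after  6: R0=0x3d R1=0xff R2=0x14 R3=0x3d  N=1 Z=0
after  7: R0=0x3d R1=0xff R2=0x3d R3=0x3d  N=0 Z=0
after  8: R0=0x3d R1=0x3d R2=0x3d R3=0x3d  N=0 Z=0
after  9: R0=0x3d R1=0x3d R2=0x3d R3=0x7a  N=0 Z=0
after 10: R0=0x3d R1=0x3d R2=0x3d R3=0x7a  N=0 Z=0
-- IRQ taken; context saved, return-PC = 11 --
mismatch: R2: reported 0x3f vs actual 0x3d

BAD = R2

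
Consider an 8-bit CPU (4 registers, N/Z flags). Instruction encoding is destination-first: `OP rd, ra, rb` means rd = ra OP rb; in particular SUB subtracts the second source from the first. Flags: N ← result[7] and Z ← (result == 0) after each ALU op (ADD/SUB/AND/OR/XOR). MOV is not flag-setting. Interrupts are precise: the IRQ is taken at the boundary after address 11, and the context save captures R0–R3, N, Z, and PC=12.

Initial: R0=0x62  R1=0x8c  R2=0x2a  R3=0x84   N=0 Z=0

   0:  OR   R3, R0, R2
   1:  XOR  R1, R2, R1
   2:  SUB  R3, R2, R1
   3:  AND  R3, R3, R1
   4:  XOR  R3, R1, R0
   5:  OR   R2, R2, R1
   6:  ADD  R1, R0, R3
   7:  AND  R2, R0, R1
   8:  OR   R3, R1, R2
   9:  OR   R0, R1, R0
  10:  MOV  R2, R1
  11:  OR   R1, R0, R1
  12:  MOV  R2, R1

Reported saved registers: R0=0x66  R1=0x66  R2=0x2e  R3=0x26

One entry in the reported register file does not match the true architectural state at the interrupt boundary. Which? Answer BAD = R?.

after  0: R0=0x62 R1=0x8c R2=0x2a R3=0x6a  N=0 Z=0
after  1: R0=0x62 R1=0xa6 R2=0x2a R3=0x6a  N=1 Z=0
after  2: R0=0x62 R1=0xa6 R2=0x2a R3=0x84  N=1 Z=0
after  3: R0=0x62 R1=0xa6 R2=0x2a R3=0x84  N=1 Z=0
after  4: R0=0x62 R1=0xa6 R2=0x2a R3=0xc4  N=1 Z=0
after  5: R0=0x62 R1=0xa6 R2=0xae R3=0xc4  N=1 Z=0
after  6: R0=0x62 R1=0x26 R2=0xae R3=0xc4  N=0 Z=0
after  7: R0=0x62 R1=0x26 R2=0x22 R3=0xc4  N=0 Z=0
after  8: R0=0x62 R1=0x26 R2=0x22 R3=0x26  N=0 Z=0
after  9: R0=0x66 R1=0x26 R2=0x22 R3=0x26  N=0 Z=0
after 10: R0=0x66 R1=0x26 R2=0x26 R3=0x26  N=0 Z=0
after 11: R0=0x66 R1=0x66 R2=0x26 R3=0x26  N=0 Z=0
-- IRQ taken; context saved, return-PC = 12 --
mismatch: R2: reported 0x2e vs actual 0x26

BAD = R2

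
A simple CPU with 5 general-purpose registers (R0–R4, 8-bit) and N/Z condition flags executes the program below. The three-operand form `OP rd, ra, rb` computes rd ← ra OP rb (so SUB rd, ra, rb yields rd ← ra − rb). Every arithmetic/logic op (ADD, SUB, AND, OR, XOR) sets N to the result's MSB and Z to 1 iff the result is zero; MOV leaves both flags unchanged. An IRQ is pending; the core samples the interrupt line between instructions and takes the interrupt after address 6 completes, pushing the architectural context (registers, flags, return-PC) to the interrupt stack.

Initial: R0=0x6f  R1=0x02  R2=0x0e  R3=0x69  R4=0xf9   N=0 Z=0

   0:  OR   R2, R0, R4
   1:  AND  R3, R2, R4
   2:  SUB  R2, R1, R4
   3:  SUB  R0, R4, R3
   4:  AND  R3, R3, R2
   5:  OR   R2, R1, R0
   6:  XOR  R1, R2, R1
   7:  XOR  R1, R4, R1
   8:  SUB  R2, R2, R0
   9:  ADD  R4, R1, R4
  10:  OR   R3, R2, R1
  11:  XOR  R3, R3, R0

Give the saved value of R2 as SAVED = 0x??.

after  0: R0=0x6f R1=0x02 R2=0xff R3=0x69 R4=0xf9  N=1 Z=0
after  1: R0=0x6f R1=0x02 R2=0xff R3=0xf9 R4=0xf9  N=1 Z=0
after  2: R0=0x6f R1=0x02 R2=0x09 R3=0xf9 R4=0xf9  N=0 Z=0
after  3: R0=0x00 R1=0x02 R2=0x09 R3=0xf9 R4=0xf9  N=0 Z=1
after  4: R0=0x00 R1=0x02 R2=0x09 R3=0x09 R4=0xf9  N=0 Z=0
after  5: R0=0x00 R1=0x02 R2=0x02 R3=0x09 R4=0xf9  N=0 Z=0
after  6: R0=0x00 R1=0x00 R2=0x02 R3=0x09 R4=0xf9  N=0 Z=1
-- IRQ taken; context saved, return-PC = 7 --

SAVED = 0x02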